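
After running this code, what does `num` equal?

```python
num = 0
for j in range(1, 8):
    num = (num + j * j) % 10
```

Let's trace through this code step by step.

Initialize: num = 0
Entering loop: for j in range(1, 8):

After execution: num = 0
0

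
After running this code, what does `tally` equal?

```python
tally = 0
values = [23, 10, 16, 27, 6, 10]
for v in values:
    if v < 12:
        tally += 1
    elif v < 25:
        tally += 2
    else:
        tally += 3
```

Let's trace through this code step by step.

Initialize: tally = 0
Initialize: values = [23, 10, 16, 27, 6, 10]
Entering loop: for v in values:

After execution: tally = 10
10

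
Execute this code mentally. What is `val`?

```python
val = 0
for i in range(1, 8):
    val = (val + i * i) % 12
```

Let's trace through this code step by step.

Initialize: val = 0
Entering loop: for i in range(1, 8):

After execution: val = 8
8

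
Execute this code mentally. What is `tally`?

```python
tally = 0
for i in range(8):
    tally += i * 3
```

Let's trace through this code step by step.

Initialize: tally = 0
Entering loop: for i in range(8):

After execution: tally = 84
84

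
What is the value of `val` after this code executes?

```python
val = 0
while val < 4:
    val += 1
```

Let's trace through this code step by step.

Initialize: val = 0
Entering loop: while val < 4:

After execution: val = 4
4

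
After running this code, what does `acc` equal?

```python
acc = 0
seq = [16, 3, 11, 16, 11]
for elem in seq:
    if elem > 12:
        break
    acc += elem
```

Let's trace through this code step by step.

Initialize: acc = 0
Initialize: seq = [16, 3, 11, 16, 11]
Entering loop: for elem in seq:

After execution: acc = 0
0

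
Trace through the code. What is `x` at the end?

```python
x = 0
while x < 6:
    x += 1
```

Let's trace through this code step by step.

Initialize: x = 0
Entering loop: while x < 6:

After execution: x = 6
6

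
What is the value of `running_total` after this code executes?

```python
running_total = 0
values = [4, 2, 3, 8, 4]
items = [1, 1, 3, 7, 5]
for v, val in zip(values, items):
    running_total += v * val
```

Let's trace through this code step by step.

Initialize: running_total = 0
Initialize: values = [4, 2, 3, 8, 4]
Initialize: items = [1, 1, 3, 7, 5]
Entering loop: for v, val in zip(values, items):

After execution: running_total = 91
91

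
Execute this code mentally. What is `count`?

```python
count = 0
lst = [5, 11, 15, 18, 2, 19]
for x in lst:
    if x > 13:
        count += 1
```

Let's trace through this code step by step.

Initialize: count = 0
Initialize: lst = [5, 11, 15, 18, 2, 19]
Entering loop: for x in lst:

After execution: count = 3
3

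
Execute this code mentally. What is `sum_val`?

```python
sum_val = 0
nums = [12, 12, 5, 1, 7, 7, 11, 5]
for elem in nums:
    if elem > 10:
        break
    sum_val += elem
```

Let's trace through this code step by step.

Initialize: sum_val = 0
Initialize: nums = [12, 12, 5, 1, 7, 7, 11, 5]
Entering loop: for elem in nums:

After execution: sum_val = 0
0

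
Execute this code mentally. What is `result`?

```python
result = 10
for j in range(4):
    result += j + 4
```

Let's trace through this code step by step.

Initialize: result = 10
Entering loop: for j in range(4):

After execution: result = 32
32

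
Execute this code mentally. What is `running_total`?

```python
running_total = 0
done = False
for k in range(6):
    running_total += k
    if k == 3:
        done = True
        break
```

Let's trace through this code step by step.

Initialize: running_total = 0
Initialize: done = False
Entering loop: for k in range(6):

After execution: running_total = 6
6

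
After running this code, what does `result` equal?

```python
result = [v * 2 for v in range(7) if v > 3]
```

Let's trace through this code step by step.

Initialize: result = [v * 2 for v in range(7) if v > 3]

After execution: result = [8, 10, 12]
[8, 10, 12]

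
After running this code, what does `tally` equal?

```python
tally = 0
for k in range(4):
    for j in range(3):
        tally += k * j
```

Let's trace through this code step by step.

Initialize: tally = 0
Entering loop: for k in range(4):

After execution: tally = 18
18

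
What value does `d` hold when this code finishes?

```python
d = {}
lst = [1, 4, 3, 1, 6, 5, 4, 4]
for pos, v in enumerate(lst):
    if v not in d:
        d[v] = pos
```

Let's trace through this code step by step.

Initialize: d = {}
Initialize: lst = [1, 4, 3, 1, 6, 5, 4, 4]
Entering loop: for pos, v in enumerate(lst):

After execution: d = {1: 0, 4: 1, 3: 2, 6: 4, 5: 5}
{1: 0, 4: 1, 3: 2, 6: 4, 5: 5}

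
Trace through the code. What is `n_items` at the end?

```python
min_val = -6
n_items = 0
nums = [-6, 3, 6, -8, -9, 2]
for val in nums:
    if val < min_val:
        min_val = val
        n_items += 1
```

Let's trace through this code step by step.

Initialize: min_val = -6
Initialize: n_items = 0
Initialize: nums = [-6, 3, 6, -8, -9, 2]
Entering loop: for val in nums:

After execution: n_items = 2
2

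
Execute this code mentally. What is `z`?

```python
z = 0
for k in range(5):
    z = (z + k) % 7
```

Let's trace through this code step by step.

Initialize: z = 0
Entering loop: for k in range(5):

After execution: z = 3
3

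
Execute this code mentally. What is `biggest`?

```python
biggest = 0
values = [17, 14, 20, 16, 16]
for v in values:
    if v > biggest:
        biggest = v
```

Let's trace through this code step by step.

Initialize: biggest = 0
Initialize: values = [17, 14, 20, 16, 16]
Entering loop: for v in values:

After execution: biggest = 20
20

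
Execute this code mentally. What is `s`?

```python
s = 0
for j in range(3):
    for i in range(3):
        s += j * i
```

Let's trace through this code step by step.

Initialize: s = 0
Entering loop: for j in range(3):

After execution: s = 9
9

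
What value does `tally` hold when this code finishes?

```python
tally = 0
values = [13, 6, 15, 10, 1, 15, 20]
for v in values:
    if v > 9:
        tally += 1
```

Let's trace through this code step by step.

Initialize: tally = 0
Initialize: values = [13, 6, 15, 10, 1, 15, 20]
Entering loop: for v in values:

After execution: tally = 5
5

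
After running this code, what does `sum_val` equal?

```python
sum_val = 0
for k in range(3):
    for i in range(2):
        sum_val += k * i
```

Let's trace through this code step by step.

Initialize: sum_val = 0
Entering loop: for k in range(3):

After execution: sum_val = 3
3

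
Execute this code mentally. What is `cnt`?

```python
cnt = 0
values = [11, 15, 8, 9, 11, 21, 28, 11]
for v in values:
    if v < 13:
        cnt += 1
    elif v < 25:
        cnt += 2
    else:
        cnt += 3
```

Let's trace through this code step by step.

Initialize: cnt = 0
Initialize: values = [11, 15, 8, 9, 11, 21, 28, 11]
Entering loop: for v in values:

After execution: cnt = 12
12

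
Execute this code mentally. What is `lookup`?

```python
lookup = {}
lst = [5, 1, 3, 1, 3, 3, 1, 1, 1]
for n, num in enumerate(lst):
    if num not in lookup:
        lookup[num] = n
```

Let's trace through this code step by step.

Initialize: lookup = {}
Initialize: lst = [5, 1, 3, 1, 3, 3, 1, 1, 1]
Entering loop: for n, num in enumerate(lst):

After execution: lookup = {5: 0, 1: 1, 3: 2}
{5: 0, 1: 1, 3: 2}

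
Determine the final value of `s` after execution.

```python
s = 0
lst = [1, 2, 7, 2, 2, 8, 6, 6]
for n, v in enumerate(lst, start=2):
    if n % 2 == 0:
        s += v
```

Let's trace through this code step by step.

Initialize: s = 0
Initialize: lst = [1, 2, 7, 2, 2, 8, 6, 6]
Entering loop: for n, v in enumerate(lst, start=2):

After execution: s = 16
16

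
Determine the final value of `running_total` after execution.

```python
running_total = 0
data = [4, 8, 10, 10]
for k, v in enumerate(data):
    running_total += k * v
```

Let's trace through this code step by step.

Initialize: running_total = 0
Initialize: data = [4, 8, 10, 10]
Entering loop: for k, v in enumerate(data):

After execution: running_total = 58
58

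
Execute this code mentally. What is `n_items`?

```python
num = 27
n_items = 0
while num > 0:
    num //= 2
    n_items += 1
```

Let's trace through this code step by step.

Initialize: num = 27
Initialize: n_items = 0
Entering loop: while num > 0:

After execution: n_items = 5
5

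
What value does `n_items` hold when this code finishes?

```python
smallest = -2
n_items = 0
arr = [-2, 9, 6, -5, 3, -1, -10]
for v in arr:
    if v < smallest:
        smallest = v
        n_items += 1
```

Let's trace through this code step by step.

Initialize: smallest = -2
Initialize: n_items = 0
Initialize: arr = [-2, 9, 6, -5, 3, -1, -10]
Entering loop: for v in arr:

After execution: n_items = 2
2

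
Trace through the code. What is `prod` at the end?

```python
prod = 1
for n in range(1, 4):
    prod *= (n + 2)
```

Let's trace through this code step by step.

Initialize: prod = 1
Entering loop: for n in range(1, 4):

After execution: prod = 60
60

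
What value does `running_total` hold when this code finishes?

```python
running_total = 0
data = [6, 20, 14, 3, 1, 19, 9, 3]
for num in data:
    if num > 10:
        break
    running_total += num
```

Let's trace through this code step by step.

Initialize: running_total = 0
Initialize: data = [6, 20, 14, 3, 1, 19, 9, 3]
Entering loop: for num in data:

After execution: running_total = 6
6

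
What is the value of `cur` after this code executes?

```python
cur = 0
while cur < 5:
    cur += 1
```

Let's trace through this code step by step.

Initialize: cur = 0
Entering loop: while cur < 5:

After execution: cur = 5
5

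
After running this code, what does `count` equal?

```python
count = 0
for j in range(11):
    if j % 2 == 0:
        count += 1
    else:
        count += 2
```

Let's trace through this code step by step.

Initialize: count = 0
Entering loop: for j in range(11):

After execution: count = 16
16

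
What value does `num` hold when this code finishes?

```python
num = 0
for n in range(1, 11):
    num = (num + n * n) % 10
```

Let's trace through this code step by step.

Initialize: num = 0
Entering loop: for n in range(1, 11):

After execution: num = 5
5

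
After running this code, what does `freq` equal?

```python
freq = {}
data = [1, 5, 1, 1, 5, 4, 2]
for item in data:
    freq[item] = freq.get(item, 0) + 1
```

Let's trace through this code step by step.

Initialize: freq = {}
Initialize: data = [1, 5, 1, 1, 5, 4, 2]
Entering loop: for item in data:

After execution: freq = {1: 3, 5: 2, 4: 1, 2: 1}
{1: 3, 5: 2, 4: 1, 2: 1}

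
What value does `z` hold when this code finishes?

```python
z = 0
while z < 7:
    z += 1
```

Let's trace through this code step by step.

Initialize: z = 0
Entering loop: while z < 7:

After execution: z = 7
7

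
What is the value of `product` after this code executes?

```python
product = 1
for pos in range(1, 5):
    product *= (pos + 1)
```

Let's trace through this code step by step.

Initialize: product = 1
Entering loop: for pos in range(1, 5):

After execution: product = 120
120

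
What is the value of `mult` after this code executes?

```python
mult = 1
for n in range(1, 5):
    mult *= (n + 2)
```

Let's trace through this code step by step.

Initialize: mult = 1
Entering loop: for n in range(1, 5):

After execution: mult = 360
360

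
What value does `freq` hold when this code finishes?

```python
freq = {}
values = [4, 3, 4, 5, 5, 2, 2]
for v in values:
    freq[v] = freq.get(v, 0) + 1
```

Let's trace through this code step by step.

Initialize: freq = {}
Initialize: values = [4, 3, 4, 5, 5, 2, 2]
Entering loop: for v in values:

After execution: freq = {4: 2, 3: 1, 5: 2, 2: 2}
{4: 2, 3: 1, 5: 2, 2: 2}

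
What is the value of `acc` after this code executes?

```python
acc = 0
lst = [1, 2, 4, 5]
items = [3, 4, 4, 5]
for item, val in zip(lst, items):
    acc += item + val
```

Let's trace through this code step by step.

Initialize: acc = 0
Initialize: lst = [1, 2, 4, 5]
Initialize: items = [3, 4, 4, 5]
Entering loop: for item, val in zip(lst, items):

After execution: acc = 28
28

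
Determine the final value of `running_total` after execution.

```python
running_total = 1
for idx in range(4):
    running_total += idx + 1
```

Let's trace through this code step by step.

Initialize: running_total = 1
Entering loop: for idx in range(4):

After execution: running_total = 11
11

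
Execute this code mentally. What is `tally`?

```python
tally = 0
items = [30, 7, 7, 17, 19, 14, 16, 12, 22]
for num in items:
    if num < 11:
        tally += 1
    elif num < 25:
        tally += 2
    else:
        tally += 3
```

Let's trace through this code step by step.

Initialize: tally = 0
Initialize: items = [30, 7, 7, 17, 19, 14, 16, 12, 22]
Entering loop: for num in items:

After execution: tally = 17
17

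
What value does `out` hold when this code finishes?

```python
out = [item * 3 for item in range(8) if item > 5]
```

Let's trace through this code step by step.

Initialize: out = [item * 3 for item in range(8) if item > 5]

After execution: out = [18, 21]
[18, 21]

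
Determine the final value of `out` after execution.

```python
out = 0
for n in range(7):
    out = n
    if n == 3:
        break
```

Let's trace through this code step by step.

Initialize: out = 0
Entering loop: for n in range(7):

After execution: out = 3
3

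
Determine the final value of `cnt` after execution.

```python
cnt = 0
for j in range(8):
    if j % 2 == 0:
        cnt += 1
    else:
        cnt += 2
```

Let's trace through this code step by step.

Initialize: cnt = 0
Entering loop: for j in range(8):

After execution: cnt = 12
12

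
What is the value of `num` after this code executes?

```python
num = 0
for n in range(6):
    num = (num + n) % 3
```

Let's trace through this code step by step.

Initialize: num = 0
Entering loop: for n in range(6):

After execution: num = 0
0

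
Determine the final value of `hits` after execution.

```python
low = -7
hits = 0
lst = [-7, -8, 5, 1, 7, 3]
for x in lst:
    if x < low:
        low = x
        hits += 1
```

Let's trace through this code step by step.

Initialize: low = -7
Initialize: hits = 0
Initialize: lst = [-7, -8, 5, 1, 7, 3]
Entering loop: for x in lst:

After execution: hits = 1
1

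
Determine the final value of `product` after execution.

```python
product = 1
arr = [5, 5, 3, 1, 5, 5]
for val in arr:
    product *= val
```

Let's trace through this code step by step.

Initialize: product = 1
Initialize: arr = [5, 5, 3, 1, 5, 5]
Entering loop: for val in arr:

After execution: product = 1875
1875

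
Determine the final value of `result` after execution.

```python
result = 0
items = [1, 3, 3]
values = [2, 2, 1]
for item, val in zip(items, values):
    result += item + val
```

Let's trace through this code step by step.

Initialize: result = 0
Initialize: items = [1, 3, 3]
Initialize: values = [2, 2, 1]
Entering loop: for item, val in zip(items, values):

After execution: result = 12
12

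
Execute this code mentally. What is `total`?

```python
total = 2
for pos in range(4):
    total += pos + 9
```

Let's trace through this code step by step.

Initialize: total = 2
Entering loop: for pos in range(4):

After execution: total = 44
44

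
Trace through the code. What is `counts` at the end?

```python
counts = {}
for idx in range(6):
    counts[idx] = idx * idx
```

Let's trace through this code step by step.

Initialize: counts = {}
Entering loop: for idx in range(6):

After execution: counts = {0: 0, 1: 1, 2: 4, 3: 9, 4: 16, 5: 25}
{0: 0, 1: 1, 2: 4, 3: 9, 4: 16, 5: 25}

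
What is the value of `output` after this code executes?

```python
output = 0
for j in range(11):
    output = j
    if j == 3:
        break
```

Let's trace through this code step by step.

Initialize: output = 0
Entering loop: for j in range(11):

After execution: output = 3
3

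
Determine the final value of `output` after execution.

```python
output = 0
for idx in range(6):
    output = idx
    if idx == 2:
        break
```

Let's trace through this code step by step.

Initialize: output = 0
Entering loop: for idx in range(6):

After execution: output = 2
2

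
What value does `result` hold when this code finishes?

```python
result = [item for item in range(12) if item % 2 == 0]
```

Let's trace through this code step by step.

Initialize: result = [item for item in range(12) if item % 2 == 0]

After execution: result = [0, 2, 4, 6, 8, 10]
[0, 2, 4, 6, 8, 10]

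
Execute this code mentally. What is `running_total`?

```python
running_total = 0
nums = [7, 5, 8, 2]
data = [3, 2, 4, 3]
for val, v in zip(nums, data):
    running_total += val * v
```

Let's trace through this code step by step.

Initialize: running_total = 0
Initialize: nums = [7, 5, 8, 2]
Initialize: data = [3, 2, 4, 3]
Entering loop: for val, v in zip(nums, data):

After execution: running_total = 69
69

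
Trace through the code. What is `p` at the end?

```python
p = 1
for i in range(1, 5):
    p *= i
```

Let's trace through this code step by step.

Initialize: p = 1
Entering loop: for i in range(1, 5):

After execution: p = 24
24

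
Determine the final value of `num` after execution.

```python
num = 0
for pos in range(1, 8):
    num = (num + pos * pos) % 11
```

Let's trace through this code step by step.

Initialize: num = 0
Entering loop: for pos in range(1, 8):

After execution: num = 8
8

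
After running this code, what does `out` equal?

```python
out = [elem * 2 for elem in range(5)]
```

Let's trace through this code step by step.

Initialize: out = [elem * 2 for elem in range(5)]

After execution: out = [0, 2, 4, 6, 8]
[0, 2, 4, 6, 8]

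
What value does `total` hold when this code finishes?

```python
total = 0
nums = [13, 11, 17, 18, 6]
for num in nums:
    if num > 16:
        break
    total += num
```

Let's trace through this code step by step.

Initialize: total = 0
Initialize: nums = [13, 11, 17, 18, 6]
Entering loop: for num in nums:

After execution: total = 24
24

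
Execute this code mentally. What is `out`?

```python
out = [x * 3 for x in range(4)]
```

Let's trace through this code step by step.

Initialize: out = [x * 3 for x in range(4)]

After execution: out = [0, 3, 6, 9]
[0, 3, 6, 9]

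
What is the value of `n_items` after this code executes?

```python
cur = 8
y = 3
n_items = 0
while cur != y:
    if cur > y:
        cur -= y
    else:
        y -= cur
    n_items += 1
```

Let's trace through this code step by step.

Initialize: cur = 8
Initialize: y = 3
Initialize: n_items = 0
Entering loop: while cur != y:

After execution: n_items = 4
4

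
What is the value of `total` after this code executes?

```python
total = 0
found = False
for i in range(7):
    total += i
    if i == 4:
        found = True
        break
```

Let's trace through this code step by step.

Initialize: total = 0
Initialize: found = False
Entering loop: for i in range(7):

After execution: total = 10
10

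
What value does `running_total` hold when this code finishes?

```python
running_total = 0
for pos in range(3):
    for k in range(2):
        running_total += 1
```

Let's trace through this code step by step.

Initialize: running_total = 0
Entering loop: for pos in range(3):

After execution: running_total = 6
6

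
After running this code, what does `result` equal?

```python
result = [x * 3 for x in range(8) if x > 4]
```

Let's trace through this code step by step.

Initialize: result = [x * 3 for x in range(8) if x > 4]

After execution: result = [15, 18, 21]
[15, 18, 21]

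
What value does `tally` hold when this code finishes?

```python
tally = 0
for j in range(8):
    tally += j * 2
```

Let's trace through this code step by step.

Initialize: tally = 0
Entering loop: for j in range(8):

After execution: tally = 56
56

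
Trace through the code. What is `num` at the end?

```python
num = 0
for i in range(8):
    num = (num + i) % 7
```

Let's trace through this code step by step.

Initialize: num = 0
Entering loop: for i in range(8):

After execution: num = 0
0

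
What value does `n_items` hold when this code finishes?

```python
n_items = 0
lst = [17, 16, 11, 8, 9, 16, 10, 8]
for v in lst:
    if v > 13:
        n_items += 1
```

Let's trace through this code step by step.

Initialize: n_items = 0
Initialize: lst = [17, 16, 11, 8, 9, 16, 10, 8]
Entering loop: for v in lst:

After execution: n_items = 3
3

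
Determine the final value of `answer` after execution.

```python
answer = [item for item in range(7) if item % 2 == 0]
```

Let's trace through this code step by step.

Initialize: answer = [item for item in range(7) if item % 2 == 0]

After execution: answer = [0, 2, 4, 6]
[0, 2, 4, 6]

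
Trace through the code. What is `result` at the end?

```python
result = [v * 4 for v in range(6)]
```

Let's trace through this code step by step.

Initialize: result = [v * 4 for v in range(6)]

After execution: result = [0, 4, 8, 12, 16, 20]
[0, 4, 8, 12, 16, 20]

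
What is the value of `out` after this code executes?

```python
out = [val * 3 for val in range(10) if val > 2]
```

Let's trace through this code step by step.

Initialize: out = [val * 3 for val in range(10) if val > 2]

After execution: out = [9, 12, 15, 18, 21, 24, 27]
[9, 12, 15, 18, 21, 24, 27]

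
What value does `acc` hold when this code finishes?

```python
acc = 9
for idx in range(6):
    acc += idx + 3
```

Let's trace through this code step by step.

Initialize: acc = 9
Entering loop: for idx in range(6):

After execution: acc = 42
42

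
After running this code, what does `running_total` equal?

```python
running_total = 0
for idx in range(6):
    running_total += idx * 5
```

Let's trace through this code step by step.

Initialize: running_total = 0
Entering loop: for idx in range(6):

After execution: running_total = 75
75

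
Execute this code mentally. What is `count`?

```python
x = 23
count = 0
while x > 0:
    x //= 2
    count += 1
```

Let's trace through this code step by step.

Initialize: x = 23
Initialize: count = 0
Entering loop: while x > 0:

After execution: count = 5
5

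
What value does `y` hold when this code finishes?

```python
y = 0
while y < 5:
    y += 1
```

Let's trace through this code step by step.

Initialize: y = 0
Entering loop: while y < 5:

After execution: y = 5
5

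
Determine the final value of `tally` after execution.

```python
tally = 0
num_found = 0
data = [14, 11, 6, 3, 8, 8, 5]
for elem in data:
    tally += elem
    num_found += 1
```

Let's trace through this code step by step.

Initialize: tally = 0
Initialize: num_found = 0
Initialize: data = [14, 11, 6, 3, 8, 8, 5]
Entering loop: for elem in data:

After execution: tally = 55
55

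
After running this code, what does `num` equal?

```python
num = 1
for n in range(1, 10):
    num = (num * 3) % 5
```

Let's trace through this code step by step.

Initialize: num = 1
Entering loop: for n in range(1, 10):

After execution: num = 3
3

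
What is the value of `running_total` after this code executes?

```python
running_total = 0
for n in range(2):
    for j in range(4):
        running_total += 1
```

Let's trace through this code step by step.

Initialize: running_total = 0
Entering loop: for n in range(2):

After execution: running_total = 8
8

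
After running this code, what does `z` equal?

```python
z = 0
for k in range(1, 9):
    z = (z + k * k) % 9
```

Let's trace through this code step by step.

Initialize: z = 0
Entering loop: for k in range(1, 9):

After execution: z = 6
6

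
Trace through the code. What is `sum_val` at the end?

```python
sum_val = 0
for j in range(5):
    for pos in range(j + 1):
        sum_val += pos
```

Let's trace through this code step by step.

Initialize: sum_val = 0
Entering loop: for j in range(5):

After execution: sum_val = 20
20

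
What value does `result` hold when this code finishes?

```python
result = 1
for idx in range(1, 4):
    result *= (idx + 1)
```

Let's trace through this code step by step.

Initialize: result = 1
Entering loop: for idx in range(1, 4):

After execution: result = 24
24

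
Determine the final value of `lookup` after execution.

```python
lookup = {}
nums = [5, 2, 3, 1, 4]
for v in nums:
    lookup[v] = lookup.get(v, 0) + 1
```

Let's trace through this code step by step.

Initialize: lookup = {}
Initialize: nums = [5, 2, 3, 1, 4]
Entering loop: for v in nums:

After execution: lookup = {5: 1, 2: 1, 3: 1, 1: 1, 4: 1}
{5: 1, 2: 1, 3: 1, 1: 1, 4: 1}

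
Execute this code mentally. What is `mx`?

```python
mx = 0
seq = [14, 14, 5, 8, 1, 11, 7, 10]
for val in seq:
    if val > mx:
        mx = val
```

Let's trace through this code step by step.

Initialize: mx = 0
Initialize: seq = [14, 14, 5, 8, 1, 11, 7, 10]
Entering loop: for val in seq:

After execution: mx = 14
14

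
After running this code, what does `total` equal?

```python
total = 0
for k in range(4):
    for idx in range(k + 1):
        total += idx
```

Let's trace through this code step by step.

Initialize: total = 0
Entering loop: for k in range(4):

After execution: total = 10
10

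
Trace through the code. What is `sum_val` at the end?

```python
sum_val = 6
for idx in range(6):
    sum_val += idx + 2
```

Let's trace through this code step by step.

Initialize: sum_val = 6
Entering loop: for idx in range(6):

After execution: sum_val = 33
33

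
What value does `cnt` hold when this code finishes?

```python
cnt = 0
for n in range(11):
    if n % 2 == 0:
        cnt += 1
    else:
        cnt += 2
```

Let's trace through this code step by step.

Initialize: cnt = 0
Entering loop: for n in range(11):

After execution: cnt = 16
16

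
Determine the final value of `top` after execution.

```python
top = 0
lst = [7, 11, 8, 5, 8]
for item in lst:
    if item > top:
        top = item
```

Let's trace through this code step by step.

Initialize: top = 0
Initialize: lst = [7, 11, 8, 5, 8]
Entering loop: for item in lst:

After execution: top = 11
11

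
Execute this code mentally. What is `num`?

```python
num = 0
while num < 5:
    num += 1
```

Let's trace through this code step by step.

Initialize: num = 0
Entering loop: while num < 5:

After execution: num = 5
5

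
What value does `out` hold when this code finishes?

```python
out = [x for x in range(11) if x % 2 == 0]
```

Let's trace through this code step by step.

Initialize: out = [x for x in range(11) if x % 2 == 0]

After execution: out = [0, 2, 4, 6, 8, 10]
[0, 2, 4, 6, 8, 10]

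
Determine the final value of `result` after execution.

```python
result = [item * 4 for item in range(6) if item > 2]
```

Let's trace through this code step by step.

Initialize: result = [item * 4 for item in range(6) if item > 2]

After execution: result = [12, 16, 20]
[12, 16, 20]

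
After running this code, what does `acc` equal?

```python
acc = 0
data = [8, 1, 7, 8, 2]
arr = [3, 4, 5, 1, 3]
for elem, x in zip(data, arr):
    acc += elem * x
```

Let's trace through this code step by step.

Initialize: acc = 0
Initialize: data = [8, 1, 7, 8, 2]
Initialize: arr = [3, 4, 5, 1, 3]
Entering loop: for elem, x in zip(data, arr):

After execution: acc = 77
77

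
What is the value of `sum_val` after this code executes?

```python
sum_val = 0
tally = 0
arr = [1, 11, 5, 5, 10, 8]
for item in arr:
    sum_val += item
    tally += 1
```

Let's trace through this code step by step.

Initialize: sum_val = 0
Initialize: tally = 0
Initialize: arr = [1, 11, 5, 5, 10, 8]
Entering loop: for item in arr:

After execution: sum_val = 40
40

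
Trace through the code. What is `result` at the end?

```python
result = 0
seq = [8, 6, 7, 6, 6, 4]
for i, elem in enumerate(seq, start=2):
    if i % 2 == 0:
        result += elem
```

Let's trace through this code step by step.

Initialize: result = 0
Initialize: seq = [8, 6, 7, 6, 6, 4]
Entering loop: for i, elem in enumerate(seq, start=2):

After execution: result = 21
21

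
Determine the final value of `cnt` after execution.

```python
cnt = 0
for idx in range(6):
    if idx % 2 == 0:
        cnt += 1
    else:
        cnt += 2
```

Let's trace through this code step by step.

Initialize: cnt = 0
Entering loop: for idx in range(6):

After execution: cnt = 9
9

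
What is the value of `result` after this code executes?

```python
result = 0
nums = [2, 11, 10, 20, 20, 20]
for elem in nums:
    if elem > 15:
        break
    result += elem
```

Let's trace through this code step by step.

Initialize: result = 0
Initialize: nums = [2, 11, 10, 20, 20, 20]
Entering loop: for elem in nums:

After execution: result = 23
23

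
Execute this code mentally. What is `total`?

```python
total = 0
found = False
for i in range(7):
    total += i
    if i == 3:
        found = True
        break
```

Let's trace through this code step by step.

Initialize: total = 0
Initialize: found = False
Entering loop: for i in range(7):

After execution: total = 6
6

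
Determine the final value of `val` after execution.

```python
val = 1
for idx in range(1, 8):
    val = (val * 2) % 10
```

Let's trace through this code step by step.

Initialize: val = 1
Entering loop: for idx in range(1, 8):

After execution: val = 8
8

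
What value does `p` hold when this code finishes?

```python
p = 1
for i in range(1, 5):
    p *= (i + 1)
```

Let's trace through this code step by step.

Initialize: p = 1
Entering loop: for i in range(1, 5):

After execution: p = 120
120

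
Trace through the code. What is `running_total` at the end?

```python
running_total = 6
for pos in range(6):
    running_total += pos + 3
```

Let's trace through this code step by step.

Initialize: running_total = 6
Entering loop: for pos in range(6):

After execution: running_total = 39
39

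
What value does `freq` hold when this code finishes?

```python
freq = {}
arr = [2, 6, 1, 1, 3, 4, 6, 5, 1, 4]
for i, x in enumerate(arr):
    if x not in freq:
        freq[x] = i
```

Let's trace through this code step by step.

Initialize: freq = {}
Initialize: arr = [2, 6, 1, 1, 3, 4, 6, 5, 1, 4]
Entering loop: for i, x in enumerate(arr):

After execution: freq = {2: 0, 6: 1, 1: 2, 3: 4, 4: 5, 5: 7}
{2: 0, 6: 1, 1: 2, 3: 4, 4: 5, 5: 7}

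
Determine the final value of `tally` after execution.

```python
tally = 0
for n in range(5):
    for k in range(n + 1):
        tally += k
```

Let's trace through this code step by step.

Initialize: tally = 0
Entering loop: for n in range(5):

After execution: tally = 20
20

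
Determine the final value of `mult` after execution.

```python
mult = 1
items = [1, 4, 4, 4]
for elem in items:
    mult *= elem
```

Let's trace through this code step by step.

Initialize: mult = 1
Initialize: items = [1, 4, 4, 4]
Entering loop: for elem in items:

After execution: mult = 64
64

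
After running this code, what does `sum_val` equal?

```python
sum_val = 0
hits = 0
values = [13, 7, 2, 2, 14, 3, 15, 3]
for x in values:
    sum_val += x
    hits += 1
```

Let's trace through this code step by step.

Initialize: sum_val = 0
Initialize: hits = 0
Initialize: values = [13, 7, 2, 2, 14, 3, 15, 3]
Entering loop: for x in values:

After execution: sum_val = 59
59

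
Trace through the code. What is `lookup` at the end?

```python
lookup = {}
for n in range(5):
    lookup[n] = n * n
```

Let's trace through this code step by step.

Initialize: lookup = {}
Entering loop: for n in range(5):

After execution: lookup = {0: 0, 1: 1, 2: 4, 3: 9, 4: 16}
{0: 0, 1: 1, 2: 4, 3: 9, 4: 16}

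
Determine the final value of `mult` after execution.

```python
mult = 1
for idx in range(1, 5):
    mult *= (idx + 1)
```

Let's trace through this code step by step.

Initialize: mult = 1
Entering loop: for idx in range(1, 5):

After execution: mult = 120
120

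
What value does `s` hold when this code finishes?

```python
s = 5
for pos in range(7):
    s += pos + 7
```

Let's trace through this code step by step.

Initialize: s = 5
Entering loop: for pos in range(7):

After execution: s = 75
75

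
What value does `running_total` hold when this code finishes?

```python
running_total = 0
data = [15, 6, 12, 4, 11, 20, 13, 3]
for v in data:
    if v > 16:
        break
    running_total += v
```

Let's trace through this code step by step.

Initialize: running_total = 0
Initialize: data = [15, 6, 12, 4, 11, 20, 13, 3]
Entering loop: for v in data:

After execution: running_total = 48
48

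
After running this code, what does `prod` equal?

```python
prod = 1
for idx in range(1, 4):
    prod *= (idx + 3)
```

Let's trace through this code step by step.

Initialize: prod = 1
Entering loop: for idx in range(1, 4):

After execution: prod = 120
120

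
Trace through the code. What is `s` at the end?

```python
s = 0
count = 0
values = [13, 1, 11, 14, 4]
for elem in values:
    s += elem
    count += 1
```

Let's trace through this code step by step.

Initialize: s = 0
Initialize: count = 0
Initialize: values = [13, 1, 11, 14, 4]
Entering loop: for elem in values:

After execution: s = 43
43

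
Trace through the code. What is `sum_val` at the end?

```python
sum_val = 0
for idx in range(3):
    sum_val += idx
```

Let's trace through this code step by step.

Initialize: sum_val = 0
Entering loop: for idx in range(3):

After execution: sum_val = 3
3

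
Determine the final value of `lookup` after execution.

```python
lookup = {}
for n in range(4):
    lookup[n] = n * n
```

Let's trace through this code step by step.

Initialize: lookup = {}
Entering loop: for n in range(4):

After execution: lookup = {0: 0, 1: 1, 2: 4, 3: 9}
{0: 0, 1: 1, 2: 4, 3: 9}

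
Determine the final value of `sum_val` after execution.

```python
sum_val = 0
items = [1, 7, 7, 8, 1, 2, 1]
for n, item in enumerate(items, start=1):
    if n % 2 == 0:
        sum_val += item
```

Let's trace through this code step by step.

Initialize: sum_val = 0
Initialize: items = [1, 7, 7, 8, 1, 2, 1]
Entering loop: for n, item in enumerate(items, start=1):

After execution: sum_val = 17
17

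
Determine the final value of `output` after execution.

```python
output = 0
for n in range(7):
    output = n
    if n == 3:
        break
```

Let's trace through this code step by step.

Initialize: output = 0
Entering loop: for n in range(7):

After execution: output = 3
3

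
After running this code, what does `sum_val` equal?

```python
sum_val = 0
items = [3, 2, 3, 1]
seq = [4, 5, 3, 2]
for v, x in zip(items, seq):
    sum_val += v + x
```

Let's trace through this code step by step.

Initialize: sum_val = 0
Initialize: items = [3, 2, 3, 1]
Initialize: seq = [4, 5, 3, 2]
Entering loop: for v, x in zip(items, seq):

After execution: sum_val = 23
23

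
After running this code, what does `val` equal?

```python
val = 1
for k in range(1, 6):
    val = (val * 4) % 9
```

Let's trace through this code step by step.

Initialize: val = 1
Entering loop: for k in range(1, 6):

After execution: val = 7
7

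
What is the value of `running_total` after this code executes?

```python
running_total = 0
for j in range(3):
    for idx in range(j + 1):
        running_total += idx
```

Let's trace through this code step by step.

Initialize: running_total = 0
Entering loop: for j in range(3):

After execution: running_total = 4
4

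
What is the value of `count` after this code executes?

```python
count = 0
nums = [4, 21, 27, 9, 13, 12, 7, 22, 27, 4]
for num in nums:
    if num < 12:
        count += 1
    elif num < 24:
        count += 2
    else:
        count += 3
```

Let's trace through this code step by step.

Initialize: count = 0
Initialize: nums = [4, 21, 27, 9, 13, 12, 7, 22, 27, 4]
Entering loop: for num in nums:

After execution: count = 18
18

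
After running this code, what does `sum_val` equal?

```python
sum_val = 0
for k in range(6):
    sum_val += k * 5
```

Let's trace through this code step by step.

Initialize: sum_val = 0
Entering loop: for k in range(6):

After execution: sum_val = 75
75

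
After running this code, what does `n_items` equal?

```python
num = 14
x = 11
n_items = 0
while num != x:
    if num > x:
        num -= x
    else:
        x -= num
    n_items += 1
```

Let's trace through this code step by step.

Initialize: num = 14
Initialize: x = 11
Initialize: n_items = 0
Entering loop: while num != x:

After execution: n_items = 6
6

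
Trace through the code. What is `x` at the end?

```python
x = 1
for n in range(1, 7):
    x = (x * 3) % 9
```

Let's trace through this code step by step.

Initialize: x = 1
Entering loop: for n in range(1, 7):

After execution: x = 0
0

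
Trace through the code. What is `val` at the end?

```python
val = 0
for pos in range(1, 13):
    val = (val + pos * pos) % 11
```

Let's trace through this code step by step.

Initialize: val = 0
Entering loop: for pos in range(1, 13):

After execution: val = 1
1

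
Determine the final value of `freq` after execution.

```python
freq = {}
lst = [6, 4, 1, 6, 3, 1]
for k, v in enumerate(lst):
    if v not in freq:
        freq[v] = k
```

Let's trace through this code step by step.

Initialize: freq = {}
Initialize: lst = [6, 4, 1, 6, 3, 1]
Entering loop: for k, v in enumerate(lst):

After execution: freq = {6: 0, 4: 1, 1: 2, 3: 4}
{6: 0, 4: 1, 1: 2, 3: 4}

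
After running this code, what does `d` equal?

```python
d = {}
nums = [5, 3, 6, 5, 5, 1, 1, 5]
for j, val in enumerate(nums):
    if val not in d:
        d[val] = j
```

Let's trace through this code step by step.

Initialize: d = {}
Initialize: nums = [5, 3, 6, 5, 5, 1, 1, 5]
Entering loop: for j, val in enumerate(nums):

After execution: d = {5: 0, 3: 1, 6: 2, 1: 5}
{5: 0, 3: 1, 6: 2, 1: 5}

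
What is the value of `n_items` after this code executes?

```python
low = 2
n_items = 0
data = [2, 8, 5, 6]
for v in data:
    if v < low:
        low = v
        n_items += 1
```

Let's trace through this code step by step.

Initialize: low = 2
Initialize: n_items = 0
Initialize: data = [2, 8, 5, 6]
Entering loop: for v in data:

After execution: n_items = 0
0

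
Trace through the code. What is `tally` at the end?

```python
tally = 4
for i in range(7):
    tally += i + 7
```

Let's trace through this code step by step.

Initialize: tally = 4
Entering loop: for i in range(7):

After execution: tally = 74
74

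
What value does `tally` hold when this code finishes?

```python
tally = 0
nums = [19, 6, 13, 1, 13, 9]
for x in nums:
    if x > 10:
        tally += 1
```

Let's trace through this code step by step.

Initialize: tally = 0
Initialize: nums = [19, 6, 13, 1, 13, 9]
Entering loop: for x in nums:

After execution: tally = 3
3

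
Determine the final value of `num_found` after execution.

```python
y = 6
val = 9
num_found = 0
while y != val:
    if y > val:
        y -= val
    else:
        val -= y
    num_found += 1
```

Let's trace through this code step by step.

Initialize: y = 6
Initialize: val = 9
Initialize: num_found = 0
Entering loop: while y != val:

After execution: num_found = 2
2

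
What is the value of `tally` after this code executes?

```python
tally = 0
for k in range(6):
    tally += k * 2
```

Let's trace through this code step by step.

Initialize: tally = 0
Entering loop: for k in range(6):

After execution: tally = 30
30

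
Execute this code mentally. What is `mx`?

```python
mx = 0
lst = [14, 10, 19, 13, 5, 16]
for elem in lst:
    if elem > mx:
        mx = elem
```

Let's trace through this code step by step.

Initialize: mx = 0
Initialize: lst = [14, 10, 19, 13, 5, 16]
Entering loop: for elem in lst:

After execution: mx = 19
19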